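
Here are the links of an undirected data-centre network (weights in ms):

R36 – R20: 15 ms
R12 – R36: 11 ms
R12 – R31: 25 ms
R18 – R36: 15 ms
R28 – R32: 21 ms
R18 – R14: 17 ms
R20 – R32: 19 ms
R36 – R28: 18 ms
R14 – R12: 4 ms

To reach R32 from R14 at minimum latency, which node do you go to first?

Enumerating some paths:
R14 → R12 → R36 → R28 → R32: 4+11+18+21 = 54
R14 → R12 → R36 → R20 → R32: 4+11+15+19 = 49
Cheapest is R14 → R12 → R36 → R20 → R32 at 49 ms.
So from R14 the first move is to R12.

R12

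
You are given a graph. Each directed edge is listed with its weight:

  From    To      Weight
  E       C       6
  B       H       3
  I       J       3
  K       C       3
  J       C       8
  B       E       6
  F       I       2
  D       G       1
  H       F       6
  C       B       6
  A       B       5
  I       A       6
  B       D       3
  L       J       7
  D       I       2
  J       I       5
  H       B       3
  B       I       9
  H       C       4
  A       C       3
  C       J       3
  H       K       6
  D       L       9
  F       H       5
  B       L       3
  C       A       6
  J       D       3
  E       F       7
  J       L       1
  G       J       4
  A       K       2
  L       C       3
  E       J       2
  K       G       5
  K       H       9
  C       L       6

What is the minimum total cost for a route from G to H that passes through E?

Best G to E: G → J → L → C → B → E costing 20
Best E to H: E → F → H costing 12
Total via E: 20 + 12 = 32.

32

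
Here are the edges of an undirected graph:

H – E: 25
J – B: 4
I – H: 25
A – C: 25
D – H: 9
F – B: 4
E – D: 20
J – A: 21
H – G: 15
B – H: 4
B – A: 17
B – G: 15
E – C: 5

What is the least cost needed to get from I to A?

Settle nodes by increasing distance from I:
I: 0
H: 25  (via I)
B: 29  (via H)
F: 33  (via B)
J: 33  (via B)
D: 34  (via H)
G: 40  (via H)
A: 46  (via B)
Shortest route: I–H–B–A = 46.

46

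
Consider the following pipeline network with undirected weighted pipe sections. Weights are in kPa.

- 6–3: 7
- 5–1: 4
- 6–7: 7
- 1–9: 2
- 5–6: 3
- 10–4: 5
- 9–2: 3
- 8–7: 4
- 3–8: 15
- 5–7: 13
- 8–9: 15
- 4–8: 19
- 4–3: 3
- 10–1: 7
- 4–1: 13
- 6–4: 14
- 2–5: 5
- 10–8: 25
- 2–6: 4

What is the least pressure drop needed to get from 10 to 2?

12 kPa

Enumerating some paths:
10–1–5–2: 7+4+5 = 16
10–4–3–6–2: 5+3+7+4 = 19
10–1–5–6–2: 7+4+3+4 = 18
10–1–9–2: 7+2+3 = 12
Cheapest is 10–1–9–2 at 12 kPa.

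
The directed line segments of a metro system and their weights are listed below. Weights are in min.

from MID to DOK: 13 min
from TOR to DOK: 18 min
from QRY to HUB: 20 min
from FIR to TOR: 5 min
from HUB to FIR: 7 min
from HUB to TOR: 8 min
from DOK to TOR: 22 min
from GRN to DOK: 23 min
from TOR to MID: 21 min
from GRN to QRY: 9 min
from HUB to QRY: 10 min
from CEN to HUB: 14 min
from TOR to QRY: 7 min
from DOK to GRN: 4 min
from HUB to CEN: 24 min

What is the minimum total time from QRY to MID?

Compare a few routes:
QRY–HUB–FIR–TOR–MID: 20+7+5+21 = 53
QRY–HUB–TOR–MID: 20+8+21 = 49
Cheapest is QRY–HUB–TOR–MID at 49 min.

49 min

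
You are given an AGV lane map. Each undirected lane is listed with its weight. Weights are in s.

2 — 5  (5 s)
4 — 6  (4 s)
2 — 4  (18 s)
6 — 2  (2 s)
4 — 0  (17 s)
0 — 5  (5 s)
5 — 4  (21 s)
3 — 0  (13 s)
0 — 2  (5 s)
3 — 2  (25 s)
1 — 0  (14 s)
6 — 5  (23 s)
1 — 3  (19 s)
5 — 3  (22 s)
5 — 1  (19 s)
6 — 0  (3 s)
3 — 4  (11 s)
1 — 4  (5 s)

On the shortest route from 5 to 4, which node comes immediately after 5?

2

Candidate routes:
5–0–6–4: 5+3+4 = 12
5–2–6–4: 5+2+4 = 11
The minimum is 11 s via 5–2–6–4.
So from 5 the first move is to 2.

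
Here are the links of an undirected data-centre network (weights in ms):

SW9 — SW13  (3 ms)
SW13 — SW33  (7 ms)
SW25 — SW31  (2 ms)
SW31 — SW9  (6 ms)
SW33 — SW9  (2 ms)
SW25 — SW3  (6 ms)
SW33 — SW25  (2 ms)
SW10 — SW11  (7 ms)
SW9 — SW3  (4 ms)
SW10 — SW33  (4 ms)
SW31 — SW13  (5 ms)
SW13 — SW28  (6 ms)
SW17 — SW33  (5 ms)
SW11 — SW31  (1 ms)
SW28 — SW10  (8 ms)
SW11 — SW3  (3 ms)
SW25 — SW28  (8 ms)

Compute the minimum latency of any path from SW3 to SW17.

11 ms

Candidate routes:
SW3 → SW9 → SW33 → SW17: 4+2+5 = 11
SW3 → SW11 → SW31 → SW25 → SW33 → SW17: 3+1+2+2+5 = 13
SW3 → SW25 → SW33 → SW17: 6+2+5 = 13
SW3 → SW11 → SW31 → SW9 → SW33 → SW17: 3+1+6+2+5 = 17
The minimum is 11 ms via SW3 → SW9 → SW33 → SW17.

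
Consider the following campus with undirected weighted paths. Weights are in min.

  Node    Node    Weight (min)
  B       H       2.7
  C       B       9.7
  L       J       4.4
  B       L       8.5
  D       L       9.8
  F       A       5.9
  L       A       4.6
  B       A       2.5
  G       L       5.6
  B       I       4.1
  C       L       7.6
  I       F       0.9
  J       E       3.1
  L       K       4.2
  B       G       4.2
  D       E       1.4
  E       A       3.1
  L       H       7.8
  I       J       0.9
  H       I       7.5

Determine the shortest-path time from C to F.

Settle nodes by increasing distance from C:
C: 0
L: 7.6  (via C)
B: 9.7  (via C)
K: 11.8  (via L)
J: 12  (via L)
A: 12.2  (via L)
H: 12.4  (via B)
I: 12.9  (via J)
G: 13.2  (via L)
F: 13.8  (via I)
Shortest route: C–L–J–I–F = 13.8 min.

13.8 min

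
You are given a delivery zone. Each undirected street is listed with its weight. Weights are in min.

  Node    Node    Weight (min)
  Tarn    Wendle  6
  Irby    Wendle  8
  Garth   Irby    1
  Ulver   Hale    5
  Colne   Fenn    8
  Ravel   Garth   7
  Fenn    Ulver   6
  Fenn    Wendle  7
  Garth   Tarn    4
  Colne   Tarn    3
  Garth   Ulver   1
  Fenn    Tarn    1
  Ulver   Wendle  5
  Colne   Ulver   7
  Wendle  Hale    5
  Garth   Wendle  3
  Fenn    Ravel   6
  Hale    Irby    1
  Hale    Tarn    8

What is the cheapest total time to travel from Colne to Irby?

8 min

Compare a few routes:
Colne - Tarn - Hale - Irby: 3+8+1 = 12
Colne - Tarn - Fenn - Ulver - Garth - Irby: 3+1+6+1+1 = 12
Colne - Ulver - Garth - Irby: 7+1+1 = 9
Colne - Tarn - Garth - Irby: 3+4+1 = 8
The minimum is 8 min via Colne - Tarn - Garth - Irby.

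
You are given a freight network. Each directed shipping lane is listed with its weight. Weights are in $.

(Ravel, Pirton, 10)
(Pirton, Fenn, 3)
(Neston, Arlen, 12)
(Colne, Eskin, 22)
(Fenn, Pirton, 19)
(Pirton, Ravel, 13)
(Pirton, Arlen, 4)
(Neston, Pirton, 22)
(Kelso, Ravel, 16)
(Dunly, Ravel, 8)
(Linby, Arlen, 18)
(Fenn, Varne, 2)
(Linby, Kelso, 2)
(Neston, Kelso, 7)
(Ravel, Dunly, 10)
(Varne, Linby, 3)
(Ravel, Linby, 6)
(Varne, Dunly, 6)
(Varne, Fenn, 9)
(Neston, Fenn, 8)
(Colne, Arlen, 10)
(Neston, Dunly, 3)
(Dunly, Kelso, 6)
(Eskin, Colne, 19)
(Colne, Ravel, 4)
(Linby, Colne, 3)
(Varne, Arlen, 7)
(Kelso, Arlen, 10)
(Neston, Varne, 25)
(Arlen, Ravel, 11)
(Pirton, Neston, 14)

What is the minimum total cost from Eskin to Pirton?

Enumerating some paths:
Eskin - Colne - Ravel - Pirton: 19+4+10 = 33
Eskin - Colne - Arlen - Ravel - Pirton: 19+10+11+10 = 50
The minimum is $33 via Eskin - Colne - Ravel - Pirton.

$33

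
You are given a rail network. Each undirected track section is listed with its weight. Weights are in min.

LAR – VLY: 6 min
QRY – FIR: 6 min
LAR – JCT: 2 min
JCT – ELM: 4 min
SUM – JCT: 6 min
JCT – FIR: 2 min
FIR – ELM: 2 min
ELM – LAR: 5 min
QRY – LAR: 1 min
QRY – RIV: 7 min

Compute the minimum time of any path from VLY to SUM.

Enumerating some paths:
VLY - LAR - QRY - FIR - JCT - SUM: 6+1+6+2+6 = 21
VLY - LAR - ELM - FIR - JCT - SUM: 6+5+2+2+6 = 21
VLY - LAR - ELM - JCT - SUM: 6+5+4+6 = 21
VLY - LAR - JCT - SUM: 6+2+6 = 14
The minimum is 14 min via VLY - LAR - JCT - SUM.

14 min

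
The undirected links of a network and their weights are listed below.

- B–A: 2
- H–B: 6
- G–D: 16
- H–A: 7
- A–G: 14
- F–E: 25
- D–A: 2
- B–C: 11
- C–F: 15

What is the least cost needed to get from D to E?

Enumerating some paths:
D - A - B - C - F - E: 2+2+11+15+25 = 55
D - G - A - B - C - F - E: 16+14+2+11+15+25 = 83
D - A - H - B - C - F - E: 2+7+6+11+15+25 = 66
Cheapest is D - A - B - C - F - E at 55.

55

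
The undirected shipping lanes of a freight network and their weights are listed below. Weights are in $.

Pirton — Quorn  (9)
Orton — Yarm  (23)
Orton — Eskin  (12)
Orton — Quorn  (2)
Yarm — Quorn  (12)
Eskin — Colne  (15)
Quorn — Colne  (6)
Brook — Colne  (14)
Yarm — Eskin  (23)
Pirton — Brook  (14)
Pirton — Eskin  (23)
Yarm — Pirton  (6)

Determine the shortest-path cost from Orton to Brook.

Shortest distances from Orton:
Orton: 0
Quorn: 2  (via Orton)
Colne: 8  (via Quorn)
Pirton: 11  (via Quorn)
Eskin: 12  (via Orton)
Yarm: 14  (via Quorn)
Brook: 22  (via Colne)
Shortest route: Orton–Quorn–Colne–Brook = $22.

$22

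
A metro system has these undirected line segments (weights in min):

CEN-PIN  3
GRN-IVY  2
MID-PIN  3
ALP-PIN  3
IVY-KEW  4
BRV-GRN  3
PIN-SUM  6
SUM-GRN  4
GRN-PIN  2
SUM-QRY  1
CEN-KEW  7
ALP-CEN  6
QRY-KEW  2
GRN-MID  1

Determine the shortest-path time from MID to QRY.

6 min

Shortest distances from MID:
MID: 0
GRN: 1  (via MID)
IVY: 3  (via GRN)
PIN: 3  (via MID)
BRV: 4  (via GRN)
SUM: 5  (via GRN)
QRY: 6  (via SUM)
Shortest route: MID–GRN–SUM–QRY = 6 min.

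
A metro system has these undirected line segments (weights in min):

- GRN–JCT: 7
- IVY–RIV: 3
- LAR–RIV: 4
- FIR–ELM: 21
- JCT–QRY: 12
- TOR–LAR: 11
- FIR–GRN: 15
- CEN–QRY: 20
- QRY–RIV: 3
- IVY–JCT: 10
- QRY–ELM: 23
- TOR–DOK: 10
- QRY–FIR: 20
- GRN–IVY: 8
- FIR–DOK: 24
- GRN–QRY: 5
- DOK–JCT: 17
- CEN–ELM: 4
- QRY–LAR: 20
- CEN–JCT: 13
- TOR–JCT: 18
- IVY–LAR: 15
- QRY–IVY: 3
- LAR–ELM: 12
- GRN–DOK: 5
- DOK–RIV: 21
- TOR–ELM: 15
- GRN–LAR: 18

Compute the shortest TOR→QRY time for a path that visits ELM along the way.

Shortest TOR→ELM: TOR–ELM = 15
Shortest ELM→QRY: ELM–LAR–RIV–QRY = 19
Total via ELM: 15 + 19 = 34 min.

34 min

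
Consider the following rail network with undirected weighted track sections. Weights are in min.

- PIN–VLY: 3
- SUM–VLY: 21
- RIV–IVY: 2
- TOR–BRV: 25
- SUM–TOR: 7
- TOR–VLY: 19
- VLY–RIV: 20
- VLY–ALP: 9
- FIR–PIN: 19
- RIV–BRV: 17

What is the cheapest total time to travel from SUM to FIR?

Compare a few routes:
SUM–TOR–BRV–RIV–VLY–PIN–FIR: 7+25+17+20+3+19 = 91
SUM–TOR–VLY–PIN–FIR: 7+19+3+19 = 48
SUM–VLY–PIN–FIR: 21+3+19 = 43
The minimum is 43 min via SUM–VLY–PIN–FIR.

43 min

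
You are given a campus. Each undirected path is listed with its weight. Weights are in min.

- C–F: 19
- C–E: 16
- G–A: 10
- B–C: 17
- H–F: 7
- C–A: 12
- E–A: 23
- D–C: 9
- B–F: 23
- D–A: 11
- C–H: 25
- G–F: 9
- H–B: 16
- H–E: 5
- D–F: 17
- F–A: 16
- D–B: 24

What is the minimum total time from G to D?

Candidate routes:
G → A → C → D: 10+12+9 = 31
G → F → A → D: 9+16+11 = 36
G → A → D: 10+11 = 21
G → F → D: 9+17 = 26
Cheapest is G → A → D at 21 min.

21 min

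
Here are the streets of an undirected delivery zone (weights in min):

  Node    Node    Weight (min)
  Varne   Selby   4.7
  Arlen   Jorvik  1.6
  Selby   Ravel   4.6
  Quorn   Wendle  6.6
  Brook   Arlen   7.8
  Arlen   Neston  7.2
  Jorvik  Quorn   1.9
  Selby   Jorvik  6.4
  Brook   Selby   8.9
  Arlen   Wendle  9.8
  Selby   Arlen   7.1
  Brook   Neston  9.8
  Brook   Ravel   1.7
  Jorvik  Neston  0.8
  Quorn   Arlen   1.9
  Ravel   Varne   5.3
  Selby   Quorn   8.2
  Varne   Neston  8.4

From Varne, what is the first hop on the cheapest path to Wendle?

Neston

Enumerating some paths:
Varne - Neston - Jorvik - Arlen - Quorn - Wendle: 8.4+0.8+1.6+1.9+6.6 = 19.3
Varne - Selby - Jorvik - Quorn - Wendle: 4.7+6.4+1.9+6.6 = 19.6
Varne - Neston - Jorvik - Quorn - Wendle: 8.4+0.8+1.9+6.6 = 17.7
Varne - Selby - Quorn - Wendle: 4.7+8.2+6.6 = 19.5
Cheapest is Varne - Neston - Jorvik - Quorn - Wendle at 17.7 min.
So from Varne the first move is to Neston.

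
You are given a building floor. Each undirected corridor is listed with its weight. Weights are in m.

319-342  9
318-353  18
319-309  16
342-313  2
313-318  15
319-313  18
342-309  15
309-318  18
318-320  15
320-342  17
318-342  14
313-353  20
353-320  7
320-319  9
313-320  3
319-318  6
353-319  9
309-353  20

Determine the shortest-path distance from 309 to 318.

Settle nodes by increasing distance from 309:
309: 0
342: 15  (via 309)
319: 16  (via 309)
313: 17  (via 342)
318: 18  (via 309)
Shortest route: 309–318 = 18 m.

18 m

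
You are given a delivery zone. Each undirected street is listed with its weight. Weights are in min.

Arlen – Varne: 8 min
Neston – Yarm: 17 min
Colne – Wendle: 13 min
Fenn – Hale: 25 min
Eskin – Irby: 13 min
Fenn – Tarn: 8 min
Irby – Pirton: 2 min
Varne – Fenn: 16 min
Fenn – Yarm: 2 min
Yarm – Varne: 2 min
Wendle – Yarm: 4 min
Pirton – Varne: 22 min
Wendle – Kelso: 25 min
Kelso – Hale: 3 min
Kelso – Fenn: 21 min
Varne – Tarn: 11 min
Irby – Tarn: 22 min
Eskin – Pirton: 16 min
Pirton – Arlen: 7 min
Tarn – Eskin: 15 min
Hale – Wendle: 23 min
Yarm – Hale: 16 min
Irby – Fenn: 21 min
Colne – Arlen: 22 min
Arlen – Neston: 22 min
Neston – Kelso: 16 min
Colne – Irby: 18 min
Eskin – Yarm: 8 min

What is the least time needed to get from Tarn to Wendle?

14 min

Settle nodes by increasing distance from Tarn:
Tarn: 0
Fenn: 8  (via Tarn)
Yarm: 10  (via Fenn)
Varne: 11  (via Tarn)
Wendle: 14  (via Yarm)
Shortest route: Tarn → Fenn → Yarm → Wendle = 14 min.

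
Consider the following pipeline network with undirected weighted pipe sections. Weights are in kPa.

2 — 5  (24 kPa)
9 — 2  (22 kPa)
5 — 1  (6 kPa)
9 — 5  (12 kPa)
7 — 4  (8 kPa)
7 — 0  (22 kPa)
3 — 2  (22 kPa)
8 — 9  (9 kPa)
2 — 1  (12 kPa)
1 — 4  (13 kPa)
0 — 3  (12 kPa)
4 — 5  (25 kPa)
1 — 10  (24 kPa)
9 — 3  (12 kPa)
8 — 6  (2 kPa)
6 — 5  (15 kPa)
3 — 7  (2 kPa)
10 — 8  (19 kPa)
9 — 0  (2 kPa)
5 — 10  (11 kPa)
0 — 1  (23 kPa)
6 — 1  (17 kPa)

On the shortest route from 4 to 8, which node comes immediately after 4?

7

Enumerating some paths:
4–1–5–6–8: 13+6+15+2 = 36
4–7–3–0–9–8: 8+2+12+2+9 = 33
4–7–3–9–8: 8+2+12+9 = 31
4–1–6–8: 13+17+2 = 32
Cheapest is 4–7–3–9–8 at 31 kPa.
So from 4 the first move is to 7.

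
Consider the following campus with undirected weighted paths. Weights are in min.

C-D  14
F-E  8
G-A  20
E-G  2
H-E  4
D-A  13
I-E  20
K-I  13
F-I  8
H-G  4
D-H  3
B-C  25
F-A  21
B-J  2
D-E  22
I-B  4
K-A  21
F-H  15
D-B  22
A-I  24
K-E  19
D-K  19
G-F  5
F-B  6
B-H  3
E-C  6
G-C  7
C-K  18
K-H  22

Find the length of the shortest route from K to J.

Candidate routes:
K–H–B–J: 22+3+2 = 27
K–I–B–J: 13+4+2 = 19
K–D–H–B–J: 19+3+3+2 = 27
Cheapest is K–I–B–J at 19 min.

19 min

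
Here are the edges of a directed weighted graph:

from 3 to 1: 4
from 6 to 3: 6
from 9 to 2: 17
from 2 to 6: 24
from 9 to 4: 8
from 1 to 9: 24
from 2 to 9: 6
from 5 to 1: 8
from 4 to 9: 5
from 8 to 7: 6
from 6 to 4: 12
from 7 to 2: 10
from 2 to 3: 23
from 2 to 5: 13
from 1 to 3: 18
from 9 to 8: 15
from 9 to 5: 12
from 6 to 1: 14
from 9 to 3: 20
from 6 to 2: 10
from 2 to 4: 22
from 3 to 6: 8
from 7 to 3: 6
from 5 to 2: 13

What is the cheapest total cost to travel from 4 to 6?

Candidate routes:
4 → 9 → 8 → 7 → 3 → 6: 5+15+6+6+8 = 40
4 → 9 → 2 → 6: 5+17+24 = 46
4 → 9 → 3 → 6: 5+20+8 = 33
The minimum is 33 via 4 → 9 → 3 → 6.

33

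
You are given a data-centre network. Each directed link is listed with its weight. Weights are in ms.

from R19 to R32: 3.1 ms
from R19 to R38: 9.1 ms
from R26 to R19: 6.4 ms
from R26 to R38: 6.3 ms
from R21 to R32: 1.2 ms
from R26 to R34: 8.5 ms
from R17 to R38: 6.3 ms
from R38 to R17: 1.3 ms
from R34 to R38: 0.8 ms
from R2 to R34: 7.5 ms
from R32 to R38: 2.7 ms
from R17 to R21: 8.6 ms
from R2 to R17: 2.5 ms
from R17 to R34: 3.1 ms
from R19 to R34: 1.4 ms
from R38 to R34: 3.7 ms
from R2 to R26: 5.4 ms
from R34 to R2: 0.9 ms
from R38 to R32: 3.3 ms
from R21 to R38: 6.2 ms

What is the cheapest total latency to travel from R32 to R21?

Settle nodes by increasing distance from R32:
R32: 0
R38: 2.7  (via R32)
R17: 4  (via R38)
R34: 6.4  (via R38)
R2: 7.3  (via R34)
R21: 12.6  (via R17)
Shortest route: R32–R38–R17–R21 = 12.6 ms.

12.6 ms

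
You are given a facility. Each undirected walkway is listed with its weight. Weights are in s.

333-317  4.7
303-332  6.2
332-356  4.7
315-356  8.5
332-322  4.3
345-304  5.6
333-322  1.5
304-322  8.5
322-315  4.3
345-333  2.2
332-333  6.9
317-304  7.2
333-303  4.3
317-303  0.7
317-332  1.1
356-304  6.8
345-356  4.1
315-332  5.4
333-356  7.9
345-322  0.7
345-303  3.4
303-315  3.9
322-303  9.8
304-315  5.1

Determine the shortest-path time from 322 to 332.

Shortest distances from 322:
322: 0
345: 0.7  (via 322)
333: 1.5  (via 322)
303: 4.1  (via 345)
315: 4.3  (via 322)
332: 4.3  (via 322)
Shortest route: 322–332 = 4.3 s.

4.3 s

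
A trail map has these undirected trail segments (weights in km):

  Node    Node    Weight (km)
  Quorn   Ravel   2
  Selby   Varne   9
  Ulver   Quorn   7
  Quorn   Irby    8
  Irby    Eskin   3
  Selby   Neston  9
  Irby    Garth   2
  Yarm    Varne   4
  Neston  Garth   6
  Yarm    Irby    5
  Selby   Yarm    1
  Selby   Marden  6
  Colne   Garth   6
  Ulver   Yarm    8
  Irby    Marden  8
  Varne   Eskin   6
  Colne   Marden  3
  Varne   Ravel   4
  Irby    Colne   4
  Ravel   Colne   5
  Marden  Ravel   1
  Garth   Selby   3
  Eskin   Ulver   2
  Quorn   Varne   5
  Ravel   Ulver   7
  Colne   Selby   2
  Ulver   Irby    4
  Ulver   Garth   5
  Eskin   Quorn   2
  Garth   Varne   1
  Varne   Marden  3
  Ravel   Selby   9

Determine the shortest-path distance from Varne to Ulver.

Running Dijkstra from Varne:
Varne: 0
Garth: 1  (via Varne)
Irby: 3  (via Garth)
Marden: 3  (via Varne)
Selby: 4  (via Garth)
Yarm: 4  (via Varne)
Ravel: 4  (via Varne)
Quorn: 5  (via Varne)
Eskin: 6  (via Varne)
Colne: 6  (via Marden)
Ulver: 6  (via Garth)
Shortest route: Varne–Garth–Ulver = 6 km.

6 km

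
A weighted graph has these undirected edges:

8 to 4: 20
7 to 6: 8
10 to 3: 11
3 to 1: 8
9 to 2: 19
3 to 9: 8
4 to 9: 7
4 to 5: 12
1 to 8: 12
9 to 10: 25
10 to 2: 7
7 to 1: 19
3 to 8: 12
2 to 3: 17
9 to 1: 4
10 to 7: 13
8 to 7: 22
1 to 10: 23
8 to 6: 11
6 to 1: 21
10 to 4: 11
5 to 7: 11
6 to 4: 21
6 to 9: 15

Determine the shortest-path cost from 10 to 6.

Settle nodes by increasing distance from 10:
10: 0
2: 7  (via 10)
3: 11  (via 10)
4: 11  (via 10)
7: 13  (via 10)
9: 18  (via 4)
1: 19  (via 3)
6: 21  (via 7)
Shortest route: 10 → 7 → 6 = 21.

21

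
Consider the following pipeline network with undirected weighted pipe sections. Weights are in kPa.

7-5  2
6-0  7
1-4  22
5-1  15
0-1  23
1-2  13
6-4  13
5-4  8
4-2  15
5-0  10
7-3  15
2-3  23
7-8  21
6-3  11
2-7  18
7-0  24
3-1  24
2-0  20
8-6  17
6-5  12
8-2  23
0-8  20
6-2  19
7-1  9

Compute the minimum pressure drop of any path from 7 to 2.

18 kPa

Shortest distances from 7:
7: 0
5: 2  (via 7)
1: 9  (via 7)
4: 10  (via 5)
0: 12  (via 5)
6: 14  (via 5)
3: 15  (via 7)
2: 18  (via 7)
Shortest route: 7 → 2 = 18 kPa.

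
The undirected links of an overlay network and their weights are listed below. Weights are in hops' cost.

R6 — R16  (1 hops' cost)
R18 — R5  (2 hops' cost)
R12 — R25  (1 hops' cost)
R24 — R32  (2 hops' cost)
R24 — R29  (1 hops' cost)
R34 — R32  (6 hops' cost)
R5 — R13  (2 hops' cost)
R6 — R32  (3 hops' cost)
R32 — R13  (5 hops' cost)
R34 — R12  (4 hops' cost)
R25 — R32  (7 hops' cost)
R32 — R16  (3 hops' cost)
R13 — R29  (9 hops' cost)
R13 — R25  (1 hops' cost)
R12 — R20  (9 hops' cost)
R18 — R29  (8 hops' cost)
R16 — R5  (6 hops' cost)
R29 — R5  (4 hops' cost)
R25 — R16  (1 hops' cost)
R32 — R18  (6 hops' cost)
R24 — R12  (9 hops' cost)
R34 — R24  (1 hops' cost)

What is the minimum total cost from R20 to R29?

15 hops' cost

Settle nodes by increasing distance from R20:
R20: 0
R12: 9  (via R20)
R25: 10  (via R12)
R13: 11  (via R25)
R16: 11  (via R25)
R6: 12  (via R16)
R5: 13  (via R13)
R34: 13  (via R12)
R32: 14  (via R16)
R24: 14  (via R34)
R29: 15  (via R24)
Shortest route: R20–R12–R34–R24–R29 = 15 hops' cost.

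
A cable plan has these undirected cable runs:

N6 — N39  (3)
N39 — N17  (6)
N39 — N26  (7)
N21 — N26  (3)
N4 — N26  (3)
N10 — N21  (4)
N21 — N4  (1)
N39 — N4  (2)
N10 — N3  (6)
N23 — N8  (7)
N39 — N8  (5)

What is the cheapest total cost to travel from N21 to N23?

Settle nodes by increasing distance from N21:
N21: 0
N4: 1  (via N21)
N26: 3  (via N21)
N39: 3  (via N4)
N10: 4  (via N21)
N6: 6  (via N39)
N8: 8  (via N39)
N17: 9  (via N39)
N3: 10  (via N10)
N23: 15  (via N8)
Shortest route: N21 → N4 → N39 → N8 → N23 = 15.

15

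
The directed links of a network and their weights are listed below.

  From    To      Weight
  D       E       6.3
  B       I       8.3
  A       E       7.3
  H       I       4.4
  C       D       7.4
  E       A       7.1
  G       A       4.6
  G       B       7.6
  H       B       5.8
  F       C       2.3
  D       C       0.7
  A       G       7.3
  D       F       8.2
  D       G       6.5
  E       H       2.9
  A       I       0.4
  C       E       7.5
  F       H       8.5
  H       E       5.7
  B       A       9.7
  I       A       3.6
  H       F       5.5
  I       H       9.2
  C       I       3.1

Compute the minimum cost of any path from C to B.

Running Dijkstra from C:
C: 0
I: 3.1  (via C)
A: 6.7  (via I)
D: 7.4  (via C)
E: 7.5  (via C)
H: 10.4  (via E)
G: 13.9  (via D)
F: 15.6  (via D)
B: 16.2  (via H)
Shortest route: C–E–H–B = 16.2.

16.2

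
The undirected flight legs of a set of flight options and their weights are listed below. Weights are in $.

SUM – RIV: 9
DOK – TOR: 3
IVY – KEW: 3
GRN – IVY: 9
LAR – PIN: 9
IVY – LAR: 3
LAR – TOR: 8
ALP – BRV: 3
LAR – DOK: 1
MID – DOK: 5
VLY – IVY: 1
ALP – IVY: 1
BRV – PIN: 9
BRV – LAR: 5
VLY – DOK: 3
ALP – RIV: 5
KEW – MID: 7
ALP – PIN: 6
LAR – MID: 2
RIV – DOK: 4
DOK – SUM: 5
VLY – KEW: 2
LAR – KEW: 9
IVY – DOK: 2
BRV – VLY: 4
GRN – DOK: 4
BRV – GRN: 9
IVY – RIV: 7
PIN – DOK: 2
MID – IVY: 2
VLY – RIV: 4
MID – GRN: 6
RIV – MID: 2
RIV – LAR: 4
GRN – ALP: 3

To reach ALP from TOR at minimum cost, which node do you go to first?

Enumerating some paths:
TOR → DOK → IVY → ALP: 3+2+1 = 6
TOR → DOK → LAR → IVY → ALP: 3+1+3+1 = 8
TOR → DOK → VLY → IVY → ALP: 3+3+1+1 = 8
TOR → DOK → LAR → MID → IVY → ALP: 3+1+2+2+1 = 9
The minimum is $6 via TOR → DOK → IVY → ALP.
So from TOR the first move is to DOK.

DOK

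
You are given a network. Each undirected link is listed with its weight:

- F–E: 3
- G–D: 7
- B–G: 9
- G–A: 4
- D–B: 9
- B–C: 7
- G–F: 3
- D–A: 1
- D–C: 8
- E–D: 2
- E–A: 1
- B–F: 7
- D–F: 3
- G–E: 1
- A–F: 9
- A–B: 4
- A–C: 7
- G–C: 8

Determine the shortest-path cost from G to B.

6

Candidate routes:
G–E–A–B: 1+1+4 = 6
G–A–B: 4+4 = 8
G–E–D–A–B: 1+2+1+4 = 8
Cheapest is G–E–A–B at 6.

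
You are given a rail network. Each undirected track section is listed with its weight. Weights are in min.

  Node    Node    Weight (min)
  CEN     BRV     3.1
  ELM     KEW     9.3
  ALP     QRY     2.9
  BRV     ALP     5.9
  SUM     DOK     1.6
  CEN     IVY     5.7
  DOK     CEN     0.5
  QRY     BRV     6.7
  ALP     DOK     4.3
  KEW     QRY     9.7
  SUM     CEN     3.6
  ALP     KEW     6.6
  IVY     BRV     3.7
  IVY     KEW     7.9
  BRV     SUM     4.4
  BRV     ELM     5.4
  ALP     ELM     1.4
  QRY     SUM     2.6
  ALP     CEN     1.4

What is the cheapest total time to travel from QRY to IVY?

10 min

Enumerating some paths:
QRY - ALP - CEN - IVY: 2.9+1.4+5.7 = 10
QRY - SUM - DOK - CEN - IVY: 2.6+1.6+0.5+5.7 = 10.4
QRY - BRV - IVY: 6.7+3.7 = 10.4
QRY - SUM - BRV - IVY: 2.6+4.4+3.7 = 10.7
The minimum is 10 min via QRY - ALP - CEN - IVY.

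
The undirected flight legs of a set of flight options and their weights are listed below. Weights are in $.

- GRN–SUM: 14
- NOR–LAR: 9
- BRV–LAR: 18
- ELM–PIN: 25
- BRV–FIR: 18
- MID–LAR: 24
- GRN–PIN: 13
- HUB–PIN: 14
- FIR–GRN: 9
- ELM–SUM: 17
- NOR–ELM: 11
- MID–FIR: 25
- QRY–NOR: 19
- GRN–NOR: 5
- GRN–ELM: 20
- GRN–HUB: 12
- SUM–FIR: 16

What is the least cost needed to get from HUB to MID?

Shortest distances from HUB:
HUB: 0
GRN: 12  (via HUB)
PIN: 14  (via HUB)
NOR: 17  (via GRN)
FIR: 21  (via GRN)
LAR: 26  (via NOR)
SUM: 26  (via GRN)
ELM: 28  (via NOR)
QRY: 36  (via NOR)
BRV: 39  (via FIR)
MID: 46  (via FIR)
Shortest route: HUB–GRN–FIR–MID = $46.

$46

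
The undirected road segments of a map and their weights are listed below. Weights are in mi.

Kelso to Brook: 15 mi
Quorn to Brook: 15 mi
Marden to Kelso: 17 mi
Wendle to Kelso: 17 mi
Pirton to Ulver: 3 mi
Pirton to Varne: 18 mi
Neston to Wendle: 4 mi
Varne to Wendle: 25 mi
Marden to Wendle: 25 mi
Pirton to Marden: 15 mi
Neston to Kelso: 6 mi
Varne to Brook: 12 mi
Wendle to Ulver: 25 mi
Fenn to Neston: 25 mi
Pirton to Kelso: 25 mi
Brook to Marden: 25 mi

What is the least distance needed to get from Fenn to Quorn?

Compare a few routes:
Fenn–Neston–Kelso–Brook–Quorn: 25+6+15+15 = 61
Fenn–Neston–Kelso–Marden–Brook–Quorn: 25+6+17+25+15 = 88
Fenn–Neston–Wendle–Kelso–Brook–Quorn: 25+4+17+15+15 = 76
Fenn–Neston–Wendle–Varne–Brook–Quorn: 25+4+25+12+15 = 81
The minimum is 61 mi via Fenn–Neston–Kelso–Brook–Quorn.

61 mi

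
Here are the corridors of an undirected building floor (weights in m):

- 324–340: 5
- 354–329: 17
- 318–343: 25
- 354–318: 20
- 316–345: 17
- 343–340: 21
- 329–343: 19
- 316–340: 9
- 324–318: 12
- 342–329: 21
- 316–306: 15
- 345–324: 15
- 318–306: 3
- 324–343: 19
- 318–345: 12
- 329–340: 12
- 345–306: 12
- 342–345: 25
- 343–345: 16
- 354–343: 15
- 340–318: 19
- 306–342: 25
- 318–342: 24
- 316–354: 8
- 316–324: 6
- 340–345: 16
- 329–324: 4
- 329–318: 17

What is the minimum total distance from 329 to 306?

19 m

Enumerating some paths:
329–324–316–306: 4+6+15 = 25
329–318–306: 17+3 = 20
329–324–318–306: 4+12+3 = 19
Cheapest is 329–324–318–306 at 19 m.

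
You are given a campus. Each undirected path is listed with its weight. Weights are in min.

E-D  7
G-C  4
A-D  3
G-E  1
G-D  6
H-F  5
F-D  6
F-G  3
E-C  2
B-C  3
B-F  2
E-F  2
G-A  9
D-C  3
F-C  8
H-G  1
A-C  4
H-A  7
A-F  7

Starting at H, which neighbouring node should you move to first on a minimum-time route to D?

Compare a few routes:
H–G–E–D: 1+1+7 = 9
H–G–C–D: 1+4+3 = 8
H–G–D: 1+6 = 7
The minimum is 7 min via H–G–D.
So from H the first move is to G.

G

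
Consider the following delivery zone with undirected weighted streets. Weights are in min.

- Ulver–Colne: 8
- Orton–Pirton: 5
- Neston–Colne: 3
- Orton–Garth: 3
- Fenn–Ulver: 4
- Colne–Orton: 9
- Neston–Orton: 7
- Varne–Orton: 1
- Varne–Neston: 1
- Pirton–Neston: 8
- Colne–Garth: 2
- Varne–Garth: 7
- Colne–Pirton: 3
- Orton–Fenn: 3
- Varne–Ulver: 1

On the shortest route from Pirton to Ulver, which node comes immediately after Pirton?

Orton

Compare a few routes:
Pirton - Colne - Garth - Orton - Varne - Ulver: 3+2+3+1+1 = 10
Pirton - Orton - Varne - Ulver: 5+1+1 = 7
Pirton - Colne - Neston - Varne - Ulver: 3+3+1+1 = 8
Pirton - Neston - Varne - Ulver: 8+1+1 = 10
The minimum is 7 min via Pirton - Orton - Varne - Ulver.
So from Pirton the first move is to Orton.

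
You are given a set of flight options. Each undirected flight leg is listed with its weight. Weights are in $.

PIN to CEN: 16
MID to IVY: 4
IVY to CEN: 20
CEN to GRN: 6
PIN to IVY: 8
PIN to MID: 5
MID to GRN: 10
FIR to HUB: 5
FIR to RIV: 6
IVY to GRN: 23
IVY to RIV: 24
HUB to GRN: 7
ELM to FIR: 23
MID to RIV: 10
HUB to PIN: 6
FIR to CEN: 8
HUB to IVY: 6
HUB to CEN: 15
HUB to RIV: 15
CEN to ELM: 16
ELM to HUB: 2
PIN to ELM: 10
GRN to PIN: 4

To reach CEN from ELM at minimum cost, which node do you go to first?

HUB

Enumerating some paths:
ELM–HUB–CEN: 2+15 = 17
ELM–HUB–FIR–CEN: 2+5+8 = 15
ELM–CEN: 16 = 16
The minimum is $15 via ELM–HUB–FIR–CEN.
So from ELM the first move is to HUB.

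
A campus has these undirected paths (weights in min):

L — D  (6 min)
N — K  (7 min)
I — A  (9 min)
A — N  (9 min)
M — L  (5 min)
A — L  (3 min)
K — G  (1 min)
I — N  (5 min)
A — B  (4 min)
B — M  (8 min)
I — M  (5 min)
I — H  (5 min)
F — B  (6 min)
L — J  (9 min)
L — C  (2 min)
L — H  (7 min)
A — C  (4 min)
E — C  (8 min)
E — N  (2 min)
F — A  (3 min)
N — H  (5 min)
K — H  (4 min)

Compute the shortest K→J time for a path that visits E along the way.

Shortest K→E: K–N–E = 9
Shortest E→J: E–C–L–J = 19
Total via E: 9 + 19 = 28 min.

28 min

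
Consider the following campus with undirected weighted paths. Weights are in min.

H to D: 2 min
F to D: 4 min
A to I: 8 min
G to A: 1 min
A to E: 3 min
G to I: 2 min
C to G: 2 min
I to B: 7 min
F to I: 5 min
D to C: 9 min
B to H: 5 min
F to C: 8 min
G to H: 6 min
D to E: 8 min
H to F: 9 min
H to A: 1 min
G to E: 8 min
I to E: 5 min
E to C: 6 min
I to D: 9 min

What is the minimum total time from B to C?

9 min

Compare a few routes:
B–I–G–C: 7+2+2 = 11
B–H–A–G–C: 5+1+1+2 = 9
Cheapest is B–H–A–G–C at 9 min.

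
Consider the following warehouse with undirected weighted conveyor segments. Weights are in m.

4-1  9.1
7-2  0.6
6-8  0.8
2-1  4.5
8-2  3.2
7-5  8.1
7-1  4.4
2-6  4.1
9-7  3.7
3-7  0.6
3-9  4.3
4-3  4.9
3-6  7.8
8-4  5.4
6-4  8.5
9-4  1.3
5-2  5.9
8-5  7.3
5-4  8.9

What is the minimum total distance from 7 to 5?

Shortest distances from 7:
7: 0
2: 0.6  (via 7)
3: 0.6  (via 7)
9: 3.7  (via 7)
8: 3.8  (via 2)
1: 4.4  (via 7)
6: 4.6  (via 8)
4: 5  (via 9)
5: 6.5  (via 2)
Shortest route: 7–2–5 = 6.5 m.

6.5 m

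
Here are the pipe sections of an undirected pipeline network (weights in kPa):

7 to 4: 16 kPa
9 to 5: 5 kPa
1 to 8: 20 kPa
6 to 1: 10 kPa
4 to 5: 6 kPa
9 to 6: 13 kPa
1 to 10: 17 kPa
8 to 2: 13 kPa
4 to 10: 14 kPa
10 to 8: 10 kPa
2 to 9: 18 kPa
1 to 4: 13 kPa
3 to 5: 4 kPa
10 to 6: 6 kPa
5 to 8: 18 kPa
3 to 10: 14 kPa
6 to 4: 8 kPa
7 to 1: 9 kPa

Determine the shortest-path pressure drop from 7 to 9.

27 kPa

Compare a few routes:
7 → 1 → 6 → 9: 9+10+13 = 32
7 → 4 → 5 → 9: 16+6+5 = 27
Cheapest is 7 → 4 → 5 → 9 at 27 kPa.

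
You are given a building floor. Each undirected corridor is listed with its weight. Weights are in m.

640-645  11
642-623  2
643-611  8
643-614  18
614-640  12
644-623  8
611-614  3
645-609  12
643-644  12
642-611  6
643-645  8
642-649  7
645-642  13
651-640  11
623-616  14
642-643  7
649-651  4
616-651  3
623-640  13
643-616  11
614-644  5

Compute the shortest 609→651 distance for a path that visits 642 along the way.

36 m

Shortest 609→642: 609–645–642 = 25
Best 642 to 651: 642–649–651 costing 11
Total via 642: 25 + 11 = 36 m.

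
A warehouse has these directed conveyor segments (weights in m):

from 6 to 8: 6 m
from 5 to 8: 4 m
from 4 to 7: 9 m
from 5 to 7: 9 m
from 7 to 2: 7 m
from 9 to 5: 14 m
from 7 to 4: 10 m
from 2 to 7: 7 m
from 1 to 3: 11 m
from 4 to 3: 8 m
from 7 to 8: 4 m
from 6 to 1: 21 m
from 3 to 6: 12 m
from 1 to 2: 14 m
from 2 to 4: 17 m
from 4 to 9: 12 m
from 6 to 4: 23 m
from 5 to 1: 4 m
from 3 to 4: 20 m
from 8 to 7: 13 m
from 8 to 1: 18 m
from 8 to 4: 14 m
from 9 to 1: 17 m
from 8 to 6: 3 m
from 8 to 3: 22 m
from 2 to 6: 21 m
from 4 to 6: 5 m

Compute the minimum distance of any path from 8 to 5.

Enumerating some paths:
8 - 7 - 4 - 9 - 5: 13+10+12+14 = 49
8 - 6 - 4 - 9 - 5: 3+23+12+14 = 52
8 - 4 - 9 - 5: 14+12+14 = 40
The minimum is 40 m via 8 - 4 - 9 - 5.

40 m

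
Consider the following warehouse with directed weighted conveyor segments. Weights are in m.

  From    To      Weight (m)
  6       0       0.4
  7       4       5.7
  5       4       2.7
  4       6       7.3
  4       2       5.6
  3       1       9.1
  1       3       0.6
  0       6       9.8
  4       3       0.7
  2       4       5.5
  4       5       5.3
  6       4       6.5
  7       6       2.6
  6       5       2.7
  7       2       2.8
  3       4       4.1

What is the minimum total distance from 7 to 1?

15.5 m

Enumerating some paths:
7 - 4 - 3 - 1: 5.7+0.7+9.1 = 15.5
7 - 6 - 5 - 4 - 3 - 1: 2.6+2.7+2.7+0.7+9.1 = 17.8
7 - 2 - 4 - 3 - 1: 2.8+5.5+0.7+9.1 = 18.1
The minimum is 15.5 m via 7 - 4 - 3 - 1.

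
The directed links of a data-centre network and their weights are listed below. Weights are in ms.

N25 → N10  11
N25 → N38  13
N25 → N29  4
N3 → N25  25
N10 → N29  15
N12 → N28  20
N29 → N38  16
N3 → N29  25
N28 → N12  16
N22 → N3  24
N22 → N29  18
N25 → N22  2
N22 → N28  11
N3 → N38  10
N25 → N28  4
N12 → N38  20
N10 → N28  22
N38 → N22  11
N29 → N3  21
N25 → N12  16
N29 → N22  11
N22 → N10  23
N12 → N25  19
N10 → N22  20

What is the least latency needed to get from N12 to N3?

Compare a few routes:
N12–N25–N29–N3: 19+4+21 = 44
N12–N25–N22–N3: 19+2+24 = 45
N12–N38–N22–N3: 20+11+24 = 55
The minimum is 44 ms via N12–N25–N29–N3.

44 ms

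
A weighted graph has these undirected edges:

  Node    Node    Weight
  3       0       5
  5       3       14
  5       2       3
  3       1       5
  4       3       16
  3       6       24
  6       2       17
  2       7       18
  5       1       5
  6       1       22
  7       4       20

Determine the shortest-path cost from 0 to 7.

36

Enumerating some paths:
0 → 3 → 5 → 2 → 7: 5+14+3+18 = 40
0 → 3 → 4 → 7: 5+16+20 = 41
0 → 3 → 1 → 5 → 2 → 7: 5+5+5+3+18 = 36
0 → 3 → 6 → 2 → 7: 5+24+17+18 = 64
The minimum is 36 via 0 → 3 → 1 → 5 → 2 → 7.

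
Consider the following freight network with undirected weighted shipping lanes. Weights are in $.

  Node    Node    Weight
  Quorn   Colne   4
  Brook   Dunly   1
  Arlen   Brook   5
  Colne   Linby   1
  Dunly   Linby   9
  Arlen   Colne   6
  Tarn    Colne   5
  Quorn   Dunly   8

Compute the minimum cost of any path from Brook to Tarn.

$16

Shortest distances from Brook:
Brook: 0
Dunly: 1  (via Brook)
Arlen: 5  (via Brook)
Quorn: 9  (via Dunly)
Linby: 10  (via Dunly)
Colne: 11  (via Arlen)
Tarn: 16  (via Colne)
Shortest route: Brook–Arlen–Colne–Tarn = $16.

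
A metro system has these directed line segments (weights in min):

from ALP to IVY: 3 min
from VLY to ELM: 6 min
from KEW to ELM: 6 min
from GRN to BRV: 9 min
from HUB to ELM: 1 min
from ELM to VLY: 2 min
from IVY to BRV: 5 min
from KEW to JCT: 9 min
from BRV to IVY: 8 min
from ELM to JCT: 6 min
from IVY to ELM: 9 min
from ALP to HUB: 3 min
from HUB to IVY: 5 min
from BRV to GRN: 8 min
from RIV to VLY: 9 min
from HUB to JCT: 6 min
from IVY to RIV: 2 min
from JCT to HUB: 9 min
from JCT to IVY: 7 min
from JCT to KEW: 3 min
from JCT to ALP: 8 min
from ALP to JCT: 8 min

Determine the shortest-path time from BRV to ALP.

Candidate routes:
BRV–IVY–RIV–VLY–ELM–JCT–ALP: 8+2+9+6+6+8 = 39
BRV–IVY–ELM–JCT–ALP: 8+9+6+8 = 31
The minimum is 31 min via BRV–IVY–ELM–JCT–ALP.

31 min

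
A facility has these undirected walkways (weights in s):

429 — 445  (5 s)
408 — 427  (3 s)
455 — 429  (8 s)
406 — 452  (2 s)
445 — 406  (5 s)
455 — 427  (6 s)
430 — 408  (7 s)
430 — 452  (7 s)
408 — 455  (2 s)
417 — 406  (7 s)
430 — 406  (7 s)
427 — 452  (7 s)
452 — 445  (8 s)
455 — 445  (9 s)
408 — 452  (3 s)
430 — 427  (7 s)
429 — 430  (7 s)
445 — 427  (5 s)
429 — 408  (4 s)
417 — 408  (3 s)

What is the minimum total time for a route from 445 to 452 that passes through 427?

Best 445 to 427: 445 → 427 costing 5
Best 427 to 452: 427 → 408 → 452 costing 6
Total via 427: 5 + 6 = 11 s.

11 s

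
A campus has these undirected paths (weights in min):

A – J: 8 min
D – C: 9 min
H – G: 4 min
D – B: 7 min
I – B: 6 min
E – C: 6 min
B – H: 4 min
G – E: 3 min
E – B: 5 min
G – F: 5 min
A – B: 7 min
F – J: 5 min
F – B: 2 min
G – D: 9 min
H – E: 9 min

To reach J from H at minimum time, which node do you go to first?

Enumerating some paths:
H - B - F - J: 4+2+5 = 11
H - G - E - B - F - J: 4+3+5+2+5 = 19
H - G - F - J: 4+5+5 = 14
The minimum is 11 min via H - B - F - J.
So from H the first move is to B.

B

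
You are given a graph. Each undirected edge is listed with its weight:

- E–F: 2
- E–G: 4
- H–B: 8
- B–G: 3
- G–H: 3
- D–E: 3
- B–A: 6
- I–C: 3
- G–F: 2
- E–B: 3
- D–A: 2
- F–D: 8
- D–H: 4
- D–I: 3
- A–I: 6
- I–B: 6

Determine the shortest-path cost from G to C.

12

Candidate routes:
G → H → D → I → C: 3+4+3+3 = 13
G → B → I → C: 3+6+3 = 12
G → F → E → D → I → C: 2+2+3+3+3 = 13
G → E → D → I → C: 4+3+3+3 = 13
Cheapest is G → B → I → C at 12.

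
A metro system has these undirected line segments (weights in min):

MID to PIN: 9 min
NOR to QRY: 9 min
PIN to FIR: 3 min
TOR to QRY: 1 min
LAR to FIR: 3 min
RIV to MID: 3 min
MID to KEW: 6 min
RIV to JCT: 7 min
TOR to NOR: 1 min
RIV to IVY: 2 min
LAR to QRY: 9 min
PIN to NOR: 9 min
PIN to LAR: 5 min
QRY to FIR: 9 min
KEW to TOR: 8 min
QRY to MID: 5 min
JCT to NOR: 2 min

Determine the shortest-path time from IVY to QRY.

Compare a few routes:
IVY–RIV–JCT–NOR–TOR–QRY: 2+7+2+1+1 = 13
IVY–RIV–MID–QRY: 2+3+5 = 10
The minimum is 10 min via IVY–RIV–MID–QRY.

10 min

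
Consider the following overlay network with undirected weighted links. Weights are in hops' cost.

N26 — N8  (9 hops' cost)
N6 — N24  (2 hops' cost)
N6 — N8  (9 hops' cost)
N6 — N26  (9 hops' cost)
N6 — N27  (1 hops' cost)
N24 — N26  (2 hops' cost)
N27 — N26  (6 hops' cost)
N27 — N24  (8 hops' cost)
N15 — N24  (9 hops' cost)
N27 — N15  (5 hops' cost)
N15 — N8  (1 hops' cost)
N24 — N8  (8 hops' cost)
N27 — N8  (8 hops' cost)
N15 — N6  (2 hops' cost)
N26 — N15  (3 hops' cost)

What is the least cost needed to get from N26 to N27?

Enumerating some paths:
N26 → N27: 6 = 6
N26 → N24 → N6 → N27: 2+2+1 = 5
N26 → N15 → N6 → N27: 3+2+1 = 6
The minimum is 5 hops' cost via N26 → N24 → N6 → N27.

5 hops' cost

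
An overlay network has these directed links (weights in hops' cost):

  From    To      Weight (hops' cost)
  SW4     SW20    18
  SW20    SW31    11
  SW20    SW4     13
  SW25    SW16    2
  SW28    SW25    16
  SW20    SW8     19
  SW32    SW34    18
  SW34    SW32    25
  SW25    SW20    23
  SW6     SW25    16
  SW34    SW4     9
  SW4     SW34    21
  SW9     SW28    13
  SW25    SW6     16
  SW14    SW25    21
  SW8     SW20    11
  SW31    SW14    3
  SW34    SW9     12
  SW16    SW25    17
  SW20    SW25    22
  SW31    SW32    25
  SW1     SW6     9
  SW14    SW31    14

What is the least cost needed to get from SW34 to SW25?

Shortest distances from SW34:
SW34: 0
SW4: 9  (via SW34)
SW9: 12  (via SW34)
SW32: 25  (via SW34)
SW28: 25  (via SW9)
SW20: 27  (via SW4)
SW31: 38  (via SW20)
SW14: 41  (via SW31)
SW25: 41  (via SW28)
Shortest route: SW34 → SW9 → SW28 → SW25 = 41 hops' cost.

41 hops' cost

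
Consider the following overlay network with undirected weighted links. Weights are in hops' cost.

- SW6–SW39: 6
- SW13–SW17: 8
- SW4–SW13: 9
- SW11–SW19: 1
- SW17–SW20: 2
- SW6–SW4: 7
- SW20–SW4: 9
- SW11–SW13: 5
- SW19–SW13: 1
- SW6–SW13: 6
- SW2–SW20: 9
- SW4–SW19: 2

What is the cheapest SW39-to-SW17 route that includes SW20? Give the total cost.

Shortest SW39→SW20: SW39–SW6–SW4–SW20 = 22
Shortest SW20→SW17: SW20–SW17 = 2
Total via SW20: 22 + 2 = 24 hops' cost.

24 hops' cost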